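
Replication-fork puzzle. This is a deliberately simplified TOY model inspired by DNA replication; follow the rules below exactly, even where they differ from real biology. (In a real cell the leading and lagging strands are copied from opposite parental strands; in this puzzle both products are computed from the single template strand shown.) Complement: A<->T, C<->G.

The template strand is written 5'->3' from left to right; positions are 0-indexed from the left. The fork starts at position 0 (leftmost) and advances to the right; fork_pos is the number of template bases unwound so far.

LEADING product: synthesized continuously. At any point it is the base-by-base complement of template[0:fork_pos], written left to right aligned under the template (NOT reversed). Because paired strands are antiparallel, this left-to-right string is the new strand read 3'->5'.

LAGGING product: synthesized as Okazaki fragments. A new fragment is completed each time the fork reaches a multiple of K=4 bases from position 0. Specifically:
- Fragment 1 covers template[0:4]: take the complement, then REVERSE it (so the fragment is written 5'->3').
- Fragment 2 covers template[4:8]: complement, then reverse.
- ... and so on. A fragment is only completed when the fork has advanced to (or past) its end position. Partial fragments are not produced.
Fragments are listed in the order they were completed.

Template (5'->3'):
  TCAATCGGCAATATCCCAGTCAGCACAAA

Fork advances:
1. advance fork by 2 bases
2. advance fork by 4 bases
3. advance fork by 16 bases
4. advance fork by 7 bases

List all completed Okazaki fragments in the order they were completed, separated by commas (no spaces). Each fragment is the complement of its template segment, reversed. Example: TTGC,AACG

Step 1: advance 2 -> fork_pos = 0 + 2 = 2. Next multiple of 4 is 4 (not reached); still 0 fragment(s).
Step 2: advance 4 -> fork_pos = 2 + 4 = 6. Reached multiple(s) of 4: 4 -> fragment 1 completed (1 total).
Step 3: advance 16 -> fork_pos = 6 + 16 = 22. Reached multiple(s) of 4: 8, 12, 16, 20 -> fragments 2-5 completed (5 total).
Step 4: advance 7 -> fork_pos = 22 + 7 = 29. Reached multiple(s) of 4: 24, 28 -> fragments 6-7 completed (7 total).
Final fork_pos = 29, so 7 fragment(s) are complete. Build each: template segment -> complement -> reverse.
Fragment 1: template[0:4] = TCAA -> complement AGTT -> reversed TTGA
Fragment 2: template[4:8] = TCGG -> complement AGCC -> reversed CCGA
Fragment 3: template[8:12] = CAAT -> complement GTTA -> reversed ATTG
Fragment 4: template[12:16] = ATCC -> complement TAGG -> reversed GGAT
Fragment 5: template[16:20] = CAGT -> complement GTCA -> reversed ACTG
Fragment 6: template[20:24] = CAGC -> complement GTCG -> reversed GCTG
Fragment 7: template[24:28] = ACAA -> complement TGTT -> reversed TTGT

Answer: TTGA,CCGA,ATTG,GGAT,ACTG,GCTG,TTGT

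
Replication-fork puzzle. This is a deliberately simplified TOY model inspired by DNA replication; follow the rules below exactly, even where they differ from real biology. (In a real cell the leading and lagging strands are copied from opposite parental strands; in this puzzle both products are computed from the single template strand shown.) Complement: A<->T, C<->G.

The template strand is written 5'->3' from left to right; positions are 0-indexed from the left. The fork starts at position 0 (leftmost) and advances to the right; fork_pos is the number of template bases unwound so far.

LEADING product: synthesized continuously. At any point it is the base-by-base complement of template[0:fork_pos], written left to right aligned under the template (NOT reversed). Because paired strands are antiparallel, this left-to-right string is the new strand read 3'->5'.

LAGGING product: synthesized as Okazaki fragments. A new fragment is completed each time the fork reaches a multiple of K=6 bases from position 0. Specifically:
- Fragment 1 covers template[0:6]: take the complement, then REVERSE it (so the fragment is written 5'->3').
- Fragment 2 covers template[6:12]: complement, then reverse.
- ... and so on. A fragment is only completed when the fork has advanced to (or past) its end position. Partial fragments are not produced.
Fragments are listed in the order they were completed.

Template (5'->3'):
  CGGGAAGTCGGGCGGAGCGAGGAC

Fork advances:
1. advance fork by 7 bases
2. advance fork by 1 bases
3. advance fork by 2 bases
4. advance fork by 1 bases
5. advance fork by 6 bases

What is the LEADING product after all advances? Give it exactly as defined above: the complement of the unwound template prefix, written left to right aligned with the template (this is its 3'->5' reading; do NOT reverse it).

Answer: GCCCTTCAGCCCGCCTC

Derivation:
Step 1: advance 7 -> fork_pos = 0 + 7 = 7.
Step 2: advance 1 -> fork_pos = 7 + 1 = 8.
Step 3: advance 2 -> fork_pos = 8 + 2 = 10.
Step 4: advance 1 -> fork_pos = 10 + 1 = 11.
Step 5: advance 6 -> fork_pos = 11 + 6 = 17.
Unwound prefix: template[0:17] = CGGGAAGTCGGGCGGAG
Complement it base by base (A<->T, C<->G), keeping left-to-right order:
  [0:5] CGGGA -> GCCCT
  [5:10] AGTCG -> TCAGC
  [10:15] GGCGG -> CCGCC
  [15:17] AG -> TC
Concatenate: GCCCTTCAGCCCGCCTC (length 17; written aligned with the template, i.e. 3'->5').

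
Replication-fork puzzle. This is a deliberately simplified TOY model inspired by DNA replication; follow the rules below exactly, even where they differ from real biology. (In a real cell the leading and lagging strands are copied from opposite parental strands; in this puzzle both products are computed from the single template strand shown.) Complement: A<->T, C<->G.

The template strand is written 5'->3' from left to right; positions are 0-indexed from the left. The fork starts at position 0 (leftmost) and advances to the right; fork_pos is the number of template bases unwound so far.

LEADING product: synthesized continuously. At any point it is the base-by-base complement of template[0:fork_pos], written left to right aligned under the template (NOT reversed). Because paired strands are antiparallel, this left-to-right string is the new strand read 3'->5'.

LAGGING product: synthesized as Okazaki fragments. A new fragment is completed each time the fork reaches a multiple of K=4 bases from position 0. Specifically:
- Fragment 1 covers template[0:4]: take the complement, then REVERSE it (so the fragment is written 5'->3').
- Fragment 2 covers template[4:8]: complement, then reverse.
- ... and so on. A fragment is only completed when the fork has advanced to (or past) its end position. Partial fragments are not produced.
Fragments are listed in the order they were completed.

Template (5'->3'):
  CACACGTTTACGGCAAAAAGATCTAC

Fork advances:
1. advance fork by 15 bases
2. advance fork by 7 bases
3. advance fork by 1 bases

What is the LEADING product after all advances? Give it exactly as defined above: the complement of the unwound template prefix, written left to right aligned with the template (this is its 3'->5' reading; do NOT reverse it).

Step 1: advance 15 -> fork_pos = 0 + 15 = 15.
Step 2: advance 7 -> fork_pos = 15 + 7 = 22.
Step 3: advance 1 -> fork_pos = 22 + 1 = 23.
Unwound prefix: template[0:23] = CACACGTTTACGGCAAAAAGATC
Complement it base by base (A<->T, C<->G), keeping left-to-right order:
  [0:5] CACAC -> GTGTG
  [5:10] GTTTA -> CAAAT
  [10:15] CGGCA -> GCCGT
  [15:20] AAAAG -> TTTTC
  [20:23] ATC -> TAG
Concatenate: GTGTGCAAATGCCGTTTTTCTAG (length 23; written aligned with the template, i.e. 3'->5').

Answer: GTGTGCAAATGCCGTTTTTCTAG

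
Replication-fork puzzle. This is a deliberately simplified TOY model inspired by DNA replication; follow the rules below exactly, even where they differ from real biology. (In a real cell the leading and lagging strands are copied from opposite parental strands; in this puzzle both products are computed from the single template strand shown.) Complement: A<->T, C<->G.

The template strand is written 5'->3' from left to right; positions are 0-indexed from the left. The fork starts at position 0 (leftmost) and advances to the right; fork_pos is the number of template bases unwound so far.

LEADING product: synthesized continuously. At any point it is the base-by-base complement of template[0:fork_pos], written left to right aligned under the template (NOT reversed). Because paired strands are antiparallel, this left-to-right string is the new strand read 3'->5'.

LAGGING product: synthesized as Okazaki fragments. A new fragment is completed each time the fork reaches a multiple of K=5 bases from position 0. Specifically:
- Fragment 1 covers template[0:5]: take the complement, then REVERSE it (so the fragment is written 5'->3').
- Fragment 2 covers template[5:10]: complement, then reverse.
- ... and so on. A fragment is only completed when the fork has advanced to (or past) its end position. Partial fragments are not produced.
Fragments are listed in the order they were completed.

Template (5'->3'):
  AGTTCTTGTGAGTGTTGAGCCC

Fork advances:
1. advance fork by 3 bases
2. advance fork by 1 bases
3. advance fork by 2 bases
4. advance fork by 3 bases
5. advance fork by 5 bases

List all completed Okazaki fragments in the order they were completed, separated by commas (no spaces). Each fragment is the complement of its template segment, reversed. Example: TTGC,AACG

Answer: GAACT,CACAA

Derivation:
Step 1: advance 3 -> fork_pos = 0 + 3 = 3. Next multiple of 5 is 5 (not reached); still 0 fragment(s).
Step 2: advance 1 -> fork_pos = 3 + 1 = 4. Next multiple of 5 is 5 (not reached); still 0 fragment(s).
Step 3: advance 2 -> fork_pos = 4 + 2 = 6. Reached multiple(s) of 5: 5 -> fragment 1 completed (1 total).
Step 4: advance 3 -> fork_pos = 6 + 3 = 9. Next multiple of 5 is 10 (not reached); still 1 fragment(s).
Step 5: advance 5 -> fork_pos = 9 + 5 = 14. Reached multiple(s) of 5: 10 -> fragment 2 completed (2 total).
Final fork_pos = 14, so 2 fragment(s) are complete. Build each: template segment -> complement -> reverse.
Fragment 1: template[0:5] = AGTTC -> complement TCAAG -> reversed GAACT
Fragment 2: template[5:10] = TTGTG -> complement AACAC -> reversed CACAA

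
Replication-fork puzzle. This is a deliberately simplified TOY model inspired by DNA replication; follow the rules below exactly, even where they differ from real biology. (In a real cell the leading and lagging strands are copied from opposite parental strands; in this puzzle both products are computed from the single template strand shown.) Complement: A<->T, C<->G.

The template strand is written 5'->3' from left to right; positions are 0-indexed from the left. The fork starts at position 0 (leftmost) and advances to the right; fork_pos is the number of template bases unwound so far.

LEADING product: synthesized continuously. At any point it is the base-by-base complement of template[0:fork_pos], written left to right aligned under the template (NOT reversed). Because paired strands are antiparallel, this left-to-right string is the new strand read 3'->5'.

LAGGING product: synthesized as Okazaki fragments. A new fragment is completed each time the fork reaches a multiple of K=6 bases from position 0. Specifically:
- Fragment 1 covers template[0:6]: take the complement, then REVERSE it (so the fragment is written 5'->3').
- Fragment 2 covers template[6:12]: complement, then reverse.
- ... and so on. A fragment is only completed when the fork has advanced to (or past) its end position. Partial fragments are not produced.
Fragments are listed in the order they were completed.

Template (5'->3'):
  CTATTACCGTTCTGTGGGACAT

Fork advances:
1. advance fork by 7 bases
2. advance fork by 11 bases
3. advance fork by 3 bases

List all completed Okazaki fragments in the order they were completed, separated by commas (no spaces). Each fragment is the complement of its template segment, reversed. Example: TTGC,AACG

Step 1: advance 7 -> fork_pos = 0 + 7 = 7. Reached multiple(s) of 6: 6 -> fragment 1 completed (1 total).
Step 2: advance 11 -> fork_pos = 7 + 11 = 18. Reached multiple(s) of 6: 12, 18 -> fragments 2-3 completed (3 total).
Step 3: advance 3 -> fork_pos = 18 + 3 = 21. Next multiple of 6 is 24 (not reached); still 3 fragment(s).
Final fork_pos = 21, so 3 fragment(s) are complete. Build each: template segment -> complement -> reverse.
Fragment 1: template[0:6] = CTATTA -> complement GATAAT -> reversed TAATAG
Fragment 2: template[6:12] = CCGTTC -> complement GGCAAG -> reversed GAACGG
Fragment 3: template[12:18] = TGTGGG -> complement ACACCC -> reversed CCCACA

Answer: TAATAG,GAACGG,CCCACA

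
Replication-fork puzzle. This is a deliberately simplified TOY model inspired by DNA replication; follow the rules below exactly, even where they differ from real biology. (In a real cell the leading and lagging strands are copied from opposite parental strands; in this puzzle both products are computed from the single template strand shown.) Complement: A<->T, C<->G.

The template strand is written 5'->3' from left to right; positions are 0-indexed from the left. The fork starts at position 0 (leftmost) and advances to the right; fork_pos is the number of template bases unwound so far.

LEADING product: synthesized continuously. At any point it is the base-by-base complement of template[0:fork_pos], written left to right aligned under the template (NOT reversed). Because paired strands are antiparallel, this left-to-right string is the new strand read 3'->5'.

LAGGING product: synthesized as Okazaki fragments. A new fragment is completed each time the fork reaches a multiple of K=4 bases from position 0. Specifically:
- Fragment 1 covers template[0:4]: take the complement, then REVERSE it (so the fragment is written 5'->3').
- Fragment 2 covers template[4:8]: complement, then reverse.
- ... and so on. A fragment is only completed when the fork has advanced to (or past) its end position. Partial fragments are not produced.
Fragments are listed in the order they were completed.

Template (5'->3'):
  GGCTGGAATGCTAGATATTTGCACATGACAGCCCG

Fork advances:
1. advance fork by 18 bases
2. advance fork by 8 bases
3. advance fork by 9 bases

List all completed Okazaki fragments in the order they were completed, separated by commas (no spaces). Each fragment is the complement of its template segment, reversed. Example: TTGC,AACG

Step 1: advance 18 -> fork_pos = 0 + 18 = 18. Reached multiple(s) of 4: 4, 8, 12, 16 -> fragments 1-4 completed (4 total).
Step 2: advance 8 -> fork_pos = 18 + 8 = 26. Reached multiple(s) of 4: 20, 24 -> fragments 5-6 completed (6 total).
Step 3: advance 9 -> fork_pos = 26 + 9 = 35. Reached multiple(s) of 4: 28, 32 -> fragments 7-8 completed (8 total).
Final fork_pos = 35, so 8 fragment(s) are complete. Build each: template segment -> complement -> reverse.
Fragment 1: template[0:4] = GGCT -> complement CCGA -> reversed AGCC
Fragment 2: template[4:8] = GGAA -> complement CCTT -> reversed TTCC
Fragment 3: template[8:12] = TGCT -> complement ACGA -> reversed AGCA
Fragment 4: template[12:16] = AGAT -> complement TCTA -> reversed ATCT
Fragment 5: template[16:20] = ATTT -> complement TAAA -> reversed AAAT
Fragment 6: template[20:24] = GCAC -> complement CGTG -> reversed GTGC
Fragment 7: template[24:28] = ATGA -> complement TACT -> reversed TCAT
Fragment 8: template[28:32] = CAGC -> complement GTCG -> reversed GCTG

Answer: AGCC,TTCC,AGCA,ATCT,AAAT,GTGC,TCAT,GCTG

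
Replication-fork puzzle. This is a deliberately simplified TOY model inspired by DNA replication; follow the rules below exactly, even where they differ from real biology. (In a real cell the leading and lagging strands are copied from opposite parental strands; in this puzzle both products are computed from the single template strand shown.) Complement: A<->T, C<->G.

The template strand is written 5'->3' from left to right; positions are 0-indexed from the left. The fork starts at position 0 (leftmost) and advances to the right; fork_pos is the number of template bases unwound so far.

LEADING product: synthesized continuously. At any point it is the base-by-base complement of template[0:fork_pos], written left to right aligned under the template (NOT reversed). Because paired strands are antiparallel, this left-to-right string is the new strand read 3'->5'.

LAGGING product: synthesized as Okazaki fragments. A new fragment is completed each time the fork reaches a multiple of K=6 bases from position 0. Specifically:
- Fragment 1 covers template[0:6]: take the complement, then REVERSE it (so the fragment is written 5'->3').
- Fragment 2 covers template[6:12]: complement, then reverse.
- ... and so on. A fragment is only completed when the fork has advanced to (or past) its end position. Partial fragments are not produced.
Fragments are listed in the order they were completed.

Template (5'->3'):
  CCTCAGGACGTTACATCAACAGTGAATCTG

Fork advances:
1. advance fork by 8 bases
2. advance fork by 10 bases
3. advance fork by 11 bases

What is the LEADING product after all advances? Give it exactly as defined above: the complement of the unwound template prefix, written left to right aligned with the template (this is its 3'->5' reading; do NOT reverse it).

Answer: GGAGTCCTGCAATGTAGTTGTCACTTAGA

Derivation:
Step 1: advance 8 -> fork_pos = 0 + 8 = 8.
Step 2: advance 10 -> fork_pos = 8 + 10 = 18.
Step 3: advance 11 -> fork_pos = 18 + 11 = 29.
Unwound prefix: template[0:29] = CCTCAGGACGTTACATCAACAGTGAATCT
Complement it base by base (A<->T, C<->G), keeping left-to-right order:
  [0:5] CCTCA -> GGAGT
  [5:10] GGACG -> CCTGC
  [10:15] TTACA -> AATGT
  [15:20] TCAAC -> AGTTG
  [20:25] AGTGA -> TCACT
  [25:29] ATCT -> TAGA
Concatenate: GGAGTCCTGCAATGTAGTTGTCACTTAGA (length 29; written aligned with the template, i.e. 3'->5').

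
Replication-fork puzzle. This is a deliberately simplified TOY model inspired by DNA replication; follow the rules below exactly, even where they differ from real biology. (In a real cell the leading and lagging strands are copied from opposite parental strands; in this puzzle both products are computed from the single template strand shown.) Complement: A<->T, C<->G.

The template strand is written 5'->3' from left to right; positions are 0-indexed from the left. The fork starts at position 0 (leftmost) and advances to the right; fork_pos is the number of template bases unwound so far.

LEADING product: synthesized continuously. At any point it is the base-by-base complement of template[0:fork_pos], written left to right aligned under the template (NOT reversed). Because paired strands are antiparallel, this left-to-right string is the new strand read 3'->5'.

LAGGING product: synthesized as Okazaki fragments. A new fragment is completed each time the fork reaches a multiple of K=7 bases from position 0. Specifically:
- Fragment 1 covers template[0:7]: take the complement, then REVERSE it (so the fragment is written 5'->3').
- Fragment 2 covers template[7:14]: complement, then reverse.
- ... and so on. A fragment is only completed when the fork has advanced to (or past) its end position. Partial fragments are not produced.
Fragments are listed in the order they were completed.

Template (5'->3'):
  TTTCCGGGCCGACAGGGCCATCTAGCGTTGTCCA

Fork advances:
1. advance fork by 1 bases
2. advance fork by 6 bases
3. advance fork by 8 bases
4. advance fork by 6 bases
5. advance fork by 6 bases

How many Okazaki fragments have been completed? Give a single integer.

Step 1: advance 1 -> fork_pos = 0 + 1 = 1. Next multiple of 7 is 7 (not reached); still 0 fragment(s).
Step 2: advance 6 -> fork_pos = 1 + 6 = 7. Reached multiple(s) of 7: 7 -> fragment 1 completed (1 total).
Step 3: advance 8 -> fork_pos = 7 + 8 = 15. Reached multiple(s) of 7: 14 -> fragment 2 completed (2 total).
Step 4: advance 6 -> fork_pos = 15 + 6 = 21. Reached multiple(s) of 7: 21 -> fragment 3 completed (3 total).
Step 5: advance 6 -> fork_pos = 21 + 6 = 27. Next multiple of 7 is 28 (not reached); still 3 fragment(s).
Check: final fork_pos = 27; the multiples of 7 that are <= 27 are 7..21 -> 27 // 7 = 3 completed fragment(s).

Answer: 3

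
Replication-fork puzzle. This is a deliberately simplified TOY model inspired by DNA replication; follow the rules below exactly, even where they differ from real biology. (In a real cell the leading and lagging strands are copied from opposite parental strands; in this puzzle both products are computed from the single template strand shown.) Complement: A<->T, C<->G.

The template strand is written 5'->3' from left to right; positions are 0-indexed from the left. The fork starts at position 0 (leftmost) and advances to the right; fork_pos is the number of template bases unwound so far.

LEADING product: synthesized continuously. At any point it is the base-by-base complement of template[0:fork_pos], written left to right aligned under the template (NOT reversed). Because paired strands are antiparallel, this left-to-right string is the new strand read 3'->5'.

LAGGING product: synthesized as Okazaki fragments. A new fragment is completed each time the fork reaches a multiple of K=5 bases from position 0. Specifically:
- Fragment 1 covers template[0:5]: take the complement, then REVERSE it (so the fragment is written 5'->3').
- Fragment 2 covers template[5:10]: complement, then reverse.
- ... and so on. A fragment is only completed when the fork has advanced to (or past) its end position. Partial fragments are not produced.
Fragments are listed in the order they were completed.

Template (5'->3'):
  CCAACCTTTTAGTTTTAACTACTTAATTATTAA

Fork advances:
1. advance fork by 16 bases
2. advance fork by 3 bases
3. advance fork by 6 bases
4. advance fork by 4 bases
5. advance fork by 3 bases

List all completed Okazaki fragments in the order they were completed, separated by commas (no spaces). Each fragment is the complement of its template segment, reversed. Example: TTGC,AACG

Answer: GTTGG,AAAAG,AAACT,AGTTA,TAAGT,ATAAT

Derivation:
Step 1: advance 16 -> fork_pos = 0 + 16 = 16. Reached multiple(s) of 5: 5, 10, 15 -> fragments 1-3 completed (3 total).
Step 2: advance 3 -> fork_pos = 16 + 3 = 19. Next multiple of 5 is 20 (not reached); still 3 fragment(s).
Step 3: advance 6 -> fork_pos = 19 + 6 = 25. Reached multiple(s) of 5: 20, 25 -> fragments 4-5 completed (5 total).
Step 4: advance 4 -> fork_pos = 25 + 4 = 29. Next multiple of 5 is 30 (not reached); still 5 fragment(s).
Step 5: advance 3 -> fork_pos = 29 + 3 = 32. Reached multiple(s) of 5: 30 -> fragment 6 completed (6 total).
Final fork_pos = 32, so 6 fragment(s) are complete. Build each: template segment -> complement -> reverse.
Fragment 1: template[0:5] = CCAAC -> complement GGTTG -> reversed GTTGG
Fragment 2: template[5:10] = CTTTT -> complement GAAAA -> reversed AAAAG
Fragment 3: template[10:15] = AGTTT -> complement TCAAA -> reversed AAACT
Fragment 4: template[15:20] = TAACT -> complement ATTGA -> reversed AGTTA
Fragment 5: template[20:25] = ACTTA -> complement TGAAT -> reversed TAAGT
Fragment 6: template[25:30] = ATTAT -> complement TAATA -> reversed ATAAT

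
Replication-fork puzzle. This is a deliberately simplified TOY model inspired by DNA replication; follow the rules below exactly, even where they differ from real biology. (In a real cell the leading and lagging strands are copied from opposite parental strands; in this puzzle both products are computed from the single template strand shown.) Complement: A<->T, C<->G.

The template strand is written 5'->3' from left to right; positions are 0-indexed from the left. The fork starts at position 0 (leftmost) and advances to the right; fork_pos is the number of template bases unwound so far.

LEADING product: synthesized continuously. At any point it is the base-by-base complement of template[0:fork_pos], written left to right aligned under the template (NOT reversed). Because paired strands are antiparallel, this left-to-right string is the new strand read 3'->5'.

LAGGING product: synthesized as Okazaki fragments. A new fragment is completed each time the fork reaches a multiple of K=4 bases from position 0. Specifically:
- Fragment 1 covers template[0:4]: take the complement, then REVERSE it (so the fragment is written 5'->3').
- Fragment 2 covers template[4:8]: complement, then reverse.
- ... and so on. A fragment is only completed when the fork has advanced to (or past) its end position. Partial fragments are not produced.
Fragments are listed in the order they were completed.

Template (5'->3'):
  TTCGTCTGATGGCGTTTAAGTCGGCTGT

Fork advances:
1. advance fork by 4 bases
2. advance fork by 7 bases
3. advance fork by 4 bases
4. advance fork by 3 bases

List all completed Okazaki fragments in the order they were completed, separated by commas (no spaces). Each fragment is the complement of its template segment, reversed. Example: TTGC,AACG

Step 1: advance 4 -> fork_pos = 0 + 4 = 4. Reached multiple(s) of 4: 4 -> fragment 1 completed (1 total).
Step 2: advance 7 -> fork_pos = 4 + 7 = 11. Reached multiple(s) of 4: 8 -> fragment 2 completed (2 total).
Step 3: advance 4 -> fork_pos = 11 + 4 = 15. Reached multiple(s) of 4: 12 -> fragment 3 completed (3 total).
Step 4: advance 3 -> fork_pos = 15 + 3 = 18. Reached multiple(s) of 4: 16 -> fragment 4 completed (4 total).
Final fork_pos = 18, so 4 fragment(s) are complete. Build each: template segment -> complement -> reverse.
Fragment 1: template[0:4] = TTCG -> complement AAGC -> reversed CGAA
Fragment 2: template[4:8] = TCTG -> complement AGAC -> reversed CAGA
Fragment 3: template[8:12] = ATGG -> complement TACC -> reversed CCAT
Fragment 4: template[12:16] = CGTT -> complement GCAA -> reversed AACG

Answer: CGAA,CAGA,CCAT,AACG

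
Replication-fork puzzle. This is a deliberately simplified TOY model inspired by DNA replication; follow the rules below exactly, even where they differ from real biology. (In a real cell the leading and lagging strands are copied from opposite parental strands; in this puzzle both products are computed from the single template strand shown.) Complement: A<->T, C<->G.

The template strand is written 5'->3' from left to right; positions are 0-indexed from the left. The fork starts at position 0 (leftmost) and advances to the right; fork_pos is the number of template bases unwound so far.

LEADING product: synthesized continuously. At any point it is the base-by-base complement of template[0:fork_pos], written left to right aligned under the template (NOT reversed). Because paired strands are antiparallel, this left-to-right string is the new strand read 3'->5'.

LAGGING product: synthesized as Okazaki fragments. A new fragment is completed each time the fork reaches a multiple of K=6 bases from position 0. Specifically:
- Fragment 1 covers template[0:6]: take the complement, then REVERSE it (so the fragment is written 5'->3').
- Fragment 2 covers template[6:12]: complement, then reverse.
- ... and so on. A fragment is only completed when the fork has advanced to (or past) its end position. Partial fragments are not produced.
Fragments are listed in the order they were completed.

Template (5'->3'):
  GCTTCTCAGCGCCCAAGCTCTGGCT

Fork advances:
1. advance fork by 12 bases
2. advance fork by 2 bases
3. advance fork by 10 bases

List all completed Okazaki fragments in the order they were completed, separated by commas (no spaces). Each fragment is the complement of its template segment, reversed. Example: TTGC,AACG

Step 1: advance 12 -> fork_pos = 0 + 12 = 12. Reached multiple(s) of 6: 6, 12 -> fragments 1-2 completed (2 total).
Step 2: advance 2 -> fork_pos = 12 + 2 = 14. Next multiple of 6 is 18 (not reached); still 2 fragment(s).
Step 3: advance 10 -> fork_pos = 14 + 10 = 24. Reached multiple(s) of 6: 18, 24 -> fragments 3-4 completed (4 total).
Final fork_pos = 24, so 4 fragment(s) are complete. Build each: template segment -> complement -> reverse.
Fragment 1: template[0:6] = GCTTCT -> complement CGAAGA -> reversed AGAAGC
Fragment 2: template[6:12] = CAGCGC -> complement GTCGCG -> reversed GCGCTG
Fragment 3: template[12:18] = CCAAGC -> complement GGTTCG -> reversed GCTTGG
Fragment 4: template[18:24] = TCTGGC -> complement AGACCG -> reversed GCCAGA

Answer: AGAAGC,GCGCTG,GCTTGG,GCCAGA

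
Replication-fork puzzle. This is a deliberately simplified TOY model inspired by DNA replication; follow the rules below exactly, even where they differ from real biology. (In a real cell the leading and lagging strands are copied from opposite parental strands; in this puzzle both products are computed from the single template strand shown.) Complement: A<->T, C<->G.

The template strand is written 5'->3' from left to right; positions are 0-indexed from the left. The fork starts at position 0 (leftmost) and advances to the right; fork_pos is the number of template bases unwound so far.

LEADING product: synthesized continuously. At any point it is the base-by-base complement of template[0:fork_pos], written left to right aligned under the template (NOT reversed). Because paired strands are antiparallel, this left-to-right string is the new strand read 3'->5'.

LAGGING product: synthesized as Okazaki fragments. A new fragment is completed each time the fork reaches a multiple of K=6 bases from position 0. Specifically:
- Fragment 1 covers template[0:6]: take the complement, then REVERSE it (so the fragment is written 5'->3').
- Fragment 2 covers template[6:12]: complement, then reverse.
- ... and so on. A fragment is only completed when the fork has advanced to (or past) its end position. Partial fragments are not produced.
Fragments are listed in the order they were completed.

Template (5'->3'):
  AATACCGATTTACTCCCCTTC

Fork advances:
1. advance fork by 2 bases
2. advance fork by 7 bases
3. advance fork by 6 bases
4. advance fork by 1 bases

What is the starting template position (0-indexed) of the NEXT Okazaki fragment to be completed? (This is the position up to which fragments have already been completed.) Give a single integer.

Answer: 12

Derivation:
Step 1: advance 2 -> fork_pos = 0 + 2 = 2. Next multiple of 6 is 6 (not reached); still 0 fragment(s).
Step 2: advance 7 -> fork_pos = 2 + 7 = 9. Reached multiple(s) of 6: 6 -> fragment 1 completed (1 total).
Step 3: advance 6 -> fork_pos = 9 + 6 = 15. Reached multiple(s) of 6: 12 -> fragment 2 completed (2 total).
Step 4: advance 1 -> fork_pos = 15 + 1 = 16. Next multiple of 6 is 18 (not reached); still 2 fragment(s).
2 fragment(s) completed, covering template[0:12] (2 x 6 = 12). The next fragment, fragment 3, covers template[12:18], so it starts at position 12.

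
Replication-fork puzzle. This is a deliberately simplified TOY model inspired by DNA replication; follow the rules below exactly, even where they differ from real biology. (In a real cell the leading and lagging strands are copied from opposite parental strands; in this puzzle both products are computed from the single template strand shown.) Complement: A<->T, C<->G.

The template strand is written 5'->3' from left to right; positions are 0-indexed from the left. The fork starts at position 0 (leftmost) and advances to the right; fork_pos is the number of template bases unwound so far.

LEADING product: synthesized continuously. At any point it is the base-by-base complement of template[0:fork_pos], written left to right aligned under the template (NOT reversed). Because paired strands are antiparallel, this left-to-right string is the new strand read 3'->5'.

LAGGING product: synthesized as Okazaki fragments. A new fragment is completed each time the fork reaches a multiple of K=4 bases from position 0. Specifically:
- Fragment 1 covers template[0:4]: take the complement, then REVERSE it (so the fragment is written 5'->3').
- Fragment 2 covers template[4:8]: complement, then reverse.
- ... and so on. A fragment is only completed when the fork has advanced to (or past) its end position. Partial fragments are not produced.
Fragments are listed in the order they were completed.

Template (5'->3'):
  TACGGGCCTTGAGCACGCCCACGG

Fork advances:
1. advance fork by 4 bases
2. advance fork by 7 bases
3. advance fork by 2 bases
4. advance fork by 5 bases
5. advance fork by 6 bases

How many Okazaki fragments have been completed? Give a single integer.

Step 1: advance 4 -> fork_pos = 0 + 4 = 4. Reached multiple(s) of 4: 4 -> fragment 1 completed (1 total).
Step 2: advance 7 -> fork_pos = 4 + 7 = 11. Reached multiple(s) of 4: 8 -> fragment 2 completed (2 total).
Step 3: advance 2 -> fork_pos = 11 + 2 = 13. Reached multiple(s) of 4: 12 -> fragment 3 completed (3 total).
Step 4: advance 5 -> fork_pos = 13 + 5 = 18. Reached multiple(s) of 4: 16 -> fragment 4 completed (4 total).
Step 5: advance 6 -> fork_pos = 18 + 6 = 24. Reached multiple(s) of 4: 20, 24 -> fragments 5-6 completed (6 total).
Check: final fork_pos = 24; the multiples of 4 that are <= 24 are 4..24 -> 24 // 4 = 6 completed fragment(s).

Answer: 6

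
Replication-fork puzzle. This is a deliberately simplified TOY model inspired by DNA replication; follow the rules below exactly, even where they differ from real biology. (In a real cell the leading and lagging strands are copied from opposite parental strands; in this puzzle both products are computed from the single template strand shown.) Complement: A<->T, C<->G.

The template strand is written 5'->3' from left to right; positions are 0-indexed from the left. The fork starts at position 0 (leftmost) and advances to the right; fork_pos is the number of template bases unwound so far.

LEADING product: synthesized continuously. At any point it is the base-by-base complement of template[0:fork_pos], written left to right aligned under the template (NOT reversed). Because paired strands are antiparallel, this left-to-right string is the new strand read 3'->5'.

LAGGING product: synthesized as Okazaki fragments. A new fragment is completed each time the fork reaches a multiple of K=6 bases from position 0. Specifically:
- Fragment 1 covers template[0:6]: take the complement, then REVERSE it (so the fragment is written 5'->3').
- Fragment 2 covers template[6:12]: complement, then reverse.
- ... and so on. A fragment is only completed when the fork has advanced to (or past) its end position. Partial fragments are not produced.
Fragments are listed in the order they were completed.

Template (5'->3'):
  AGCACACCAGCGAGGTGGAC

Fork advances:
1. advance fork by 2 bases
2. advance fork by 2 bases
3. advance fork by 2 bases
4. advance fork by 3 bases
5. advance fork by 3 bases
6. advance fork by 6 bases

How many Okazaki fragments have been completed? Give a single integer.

Answer: 3

Derivation:
Step 1: advance 2 -> fork_pos = 0 + 2 = 2. Next multiple of 6 is 6 (not reached); still 0 fragment(s).
Step 2: advance 2 -> fork_pos = 2 + 2 = 4. Next multiple of 6 is 6 (not reached); still 0 fragment(s).
Step 3: advance 2 -> fork_pos = 4 + 2 = 6. Reached multiple(s) of 6: 6 -> fragment 1 completed (1 total).
Step 4: advance 3 -> fork_pos = 6 + 3 = 9. Next multiple of 6 is 12 (not reached); still 1 fragment(s).
Step 5: advance 3 -> fork_pos = 9 + 3 = 12. Reached multiple(s) of 6: 12 -> fragment 2 completed (2 total).
Step 6: advance 6 -> fork_pos = 12 + 6 = 18. Reached multiple(s) of 6: 18 -> fragment 3 completed (3 total).
Check: final fork_pos = 18; the multiples of 6 that are <= 18 are 6..18 -> 18 // 6 = 3 completed fragment(s).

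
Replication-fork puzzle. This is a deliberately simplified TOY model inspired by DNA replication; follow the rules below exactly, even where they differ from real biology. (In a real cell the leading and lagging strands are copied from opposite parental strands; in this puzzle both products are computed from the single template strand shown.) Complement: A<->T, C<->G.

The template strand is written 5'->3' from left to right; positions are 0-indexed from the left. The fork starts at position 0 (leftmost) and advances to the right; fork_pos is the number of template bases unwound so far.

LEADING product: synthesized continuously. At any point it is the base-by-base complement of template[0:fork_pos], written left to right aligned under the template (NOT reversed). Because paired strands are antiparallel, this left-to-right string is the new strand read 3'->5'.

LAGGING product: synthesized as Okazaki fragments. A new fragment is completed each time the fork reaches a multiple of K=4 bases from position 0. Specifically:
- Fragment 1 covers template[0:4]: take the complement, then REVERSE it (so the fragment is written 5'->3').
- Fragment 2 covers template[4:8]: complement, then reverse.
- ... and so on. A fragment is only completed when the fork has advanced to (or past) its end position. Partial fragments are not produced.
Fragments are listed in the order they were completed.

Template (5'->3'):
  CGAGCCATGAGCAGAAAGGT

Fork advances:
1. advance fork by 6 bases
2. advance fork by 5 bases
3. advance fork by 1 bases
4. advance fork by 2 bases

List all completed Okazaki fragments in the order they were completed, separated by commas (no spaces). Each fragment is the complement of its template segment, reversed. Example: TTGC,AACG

Answer: CTCG,ATGG,GCTC

Derivation:
Step 1: advance 6 -> fork_pos = 0 + 6 = 6. Reached multiple(s) of 4: 4 -> fragment 1 completed (1 total).
Step 2: advance 5 -> fork_pos = 6 + 5 = 11. Reached multiple(s) of 4: 8 -> fragment 2 completed (2 total).
Step 3: advance 1 -> fork_pos = 11 + 1 = 12. Reached multiple(s) of 4: 12 -> fragment 3 completed (3 total).
Step 4: advance 2 -> fork_pos = 12 + 2 = 14. Next multiple of 4 is 16 (not reached); still 3 fragment(s).
Final fork_pos = 14, so 3 fragment(s) are complete. Build each: template segment -> complement -> reverse.
Fragment 1: template[0:4] = CGAG -> complement GCTC -> reversed CTCG
Fragment 2: template[4:8] = CCAT -> complement GGTA -> reversed ATGG
Fragment 3: template[8:12] = GAGC -> complement CTCG -> reversed GCTC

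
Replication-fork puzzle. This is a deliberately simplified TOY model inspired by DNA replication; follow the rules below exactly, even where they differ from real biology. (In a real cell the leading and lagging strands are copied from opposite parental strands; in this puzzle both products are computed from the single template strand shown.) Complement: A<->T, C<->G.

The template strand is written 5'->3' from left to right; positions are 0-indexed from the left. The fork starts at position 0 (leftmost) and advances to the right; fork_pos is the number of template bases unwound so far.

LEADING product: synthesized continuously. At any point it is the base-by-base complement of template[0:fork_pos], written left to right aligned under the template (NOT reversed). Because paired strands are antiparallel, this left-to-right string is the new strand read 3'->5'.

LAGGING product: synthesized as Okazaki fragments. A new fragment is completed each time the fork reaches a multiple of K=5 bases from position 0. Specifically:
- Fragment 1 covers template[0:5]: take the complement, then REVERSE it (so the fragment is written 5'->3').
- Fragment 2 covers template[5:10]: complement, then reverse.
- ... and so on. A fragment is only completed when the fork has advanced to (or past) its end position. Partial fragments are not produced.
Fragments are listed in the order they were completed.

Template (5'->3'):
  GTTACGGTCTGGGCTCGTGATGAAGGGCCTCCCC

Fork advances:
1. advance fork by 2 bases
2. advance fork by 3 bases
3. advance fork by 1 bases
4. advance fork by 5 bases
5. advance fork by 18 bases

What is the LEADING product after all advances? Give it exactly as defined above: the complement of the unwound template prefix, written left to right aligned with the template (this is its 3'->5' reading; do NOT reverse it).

Answer: CAATGCCAGACCCGAGCACTACTTCCCGG

Derivation:
Step 1: advance 2 -> fork_pos = 0 + 2 = 2.
Step 2: advance 3 -> fork_pos = 2 + 3 = 5.
Step 3: advance 1 -> fork_pos = 5 + 1 = 6.
Step 4: advance 5 -> fork_pos = 6 + 5 = 11.
Step 5: advance 18 -> fork_pos = 11 + 18 = 29.
Unwound prefix: template[0:29] = GTTACGGTCTGGGCTCGTGATGAAGGGCC
Complement it base by base (A<->T, C<->G), keeping left-to-right order:
  [0:5] GTTAC -> CAATG
  [5:10] GGTCT -> CCAGA
  [10:15] GGGCT -> CCCGA
  [15:20] CGTGA -> GCACT
  [20:25] TGAAG -> ACTTC
  [25:29] GGCC -> CCGG
Concatenate: CAATGCCAGACCCGAGCACTACTTCCCGG (length 29; written aligned with the template, i.e. 3'->5').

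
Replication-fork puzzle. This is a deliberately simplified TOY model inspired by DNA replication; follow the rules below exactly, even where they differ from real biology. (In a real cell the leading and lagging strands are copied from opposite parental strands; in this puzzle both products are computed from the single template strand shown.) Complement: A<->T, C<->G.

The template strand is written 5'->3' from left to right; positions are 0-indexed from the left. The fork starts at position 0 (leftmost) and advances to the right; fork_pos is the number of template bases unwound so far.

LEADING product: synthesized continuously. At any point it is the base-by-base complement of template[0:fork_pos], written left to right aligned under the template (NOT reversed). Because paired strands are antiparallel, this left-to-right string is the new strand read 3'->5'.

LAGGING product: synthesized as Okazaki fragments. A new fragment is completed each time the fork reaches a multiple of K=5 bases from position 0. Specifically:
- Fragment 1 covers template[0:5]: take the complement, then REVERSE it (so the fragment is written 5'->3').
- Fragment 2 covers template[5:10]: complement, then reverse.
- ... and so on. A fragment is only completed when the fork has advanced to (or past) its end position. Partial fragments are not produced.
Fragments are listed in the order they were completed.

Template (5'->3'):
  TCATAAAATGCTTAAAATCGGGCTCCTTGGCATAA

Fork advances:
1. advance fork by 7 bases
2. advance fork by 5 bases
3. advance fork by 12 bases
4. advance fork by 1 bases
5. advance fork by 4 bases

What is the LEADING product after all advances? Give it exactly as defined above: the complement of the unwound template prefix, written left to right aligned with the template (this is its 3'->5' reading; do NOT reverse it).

Answer: AGTATTTTACGAATTTTAGCCCGAGGAAC

Derivation:
Step 1: advance 7 -> fork_pos = 0 + 7 = 7.
Step 2: advance 5 -> fork_pos = 7 + 5 = 12.
Step 3: advance 12 -> fork_pos = 12 + 12 = 24.
Step 4: advance 1 -> fork_pos = 24 + 1 = 25.
Step 5: advance 4 -> fork_pos = 25 + 4 = 29.
Unwound prefix: template[0:29] = TCATAAAATGCTTAAAATCGGGCTCCTTG
Complement it base by base (A<->T, C<->G), keeping left-to-right order:
  [0:5] TCATA -> AGTAT
  [5:10] AAATG -> TTTAC
  [10:15] CTTAA -> GAATT
  [15:20] AATCG -> TTAGC
  [20:25] GGCTC -> CCGAG
  [25:29] CTTG -> GAAC
Concatenate: AGTATTTTACGAATTTTAGCCCGAGGAAC (length 29; written aligned with the template, i.e. 3'->5').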